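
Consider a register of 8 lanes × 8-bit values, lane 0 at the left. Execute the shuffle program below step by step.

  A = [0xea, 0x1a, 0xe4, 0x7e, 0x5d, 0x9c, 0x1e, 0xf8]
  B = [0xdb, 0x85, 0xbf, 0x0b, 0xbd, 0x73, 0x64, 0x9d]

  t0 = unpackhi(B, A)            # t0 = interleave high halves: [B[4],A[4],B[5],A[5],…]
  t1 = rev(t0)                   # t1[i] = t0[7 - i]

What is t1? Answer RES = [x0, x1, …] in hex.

RES = [0xf8, 0x9d, 0x1e, 0x64, 0x9c, 0x73, 0x5d, 0xbd]

t0 = [0xbd, 0x5d, 0x73, 0x9c, 0x64, 0x1e, 0x9d, 0xf8]
t1 = [0xf8, 0x9d, 0x1e, 0x64, 0x9c, 0x73, 0x5d, 0xbd]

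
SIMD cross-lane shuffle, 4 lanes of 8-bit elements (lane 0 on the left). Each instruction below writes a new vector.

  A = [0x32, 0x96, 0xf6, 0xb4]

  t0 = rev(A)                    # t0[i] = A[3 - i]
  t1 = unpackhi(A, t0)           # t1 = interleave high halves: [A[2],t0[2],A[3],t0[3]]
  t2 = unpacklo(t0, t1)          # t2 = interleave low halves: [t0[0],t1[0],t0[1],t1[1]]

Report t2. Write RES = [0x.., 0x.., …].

→ t0 |b4|f6|96|32|
→ t1 |f6|96|b4|32|
→ t2 |b4|f6|f6|96|

RES = [0xb4, 0xf6, 0xf6, 0x96]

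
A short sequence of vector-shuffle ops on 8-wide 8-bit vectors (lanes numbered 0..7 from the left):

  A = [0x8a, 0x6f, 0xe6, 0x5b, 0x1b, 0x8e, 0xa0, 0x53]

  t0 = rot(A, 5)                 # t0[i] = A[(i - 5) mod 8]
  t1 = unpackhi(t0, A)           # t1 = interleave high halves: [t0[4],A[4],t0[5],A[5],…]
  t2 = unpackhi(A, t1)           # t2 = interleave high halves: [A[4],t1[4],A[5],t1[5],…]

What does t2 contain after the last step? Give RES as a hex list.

→ t0 |5b|1b|8e|a0|53|8a|6f|e6|
→ t1 |53|1b|8a|8e|6f|a0|e6|53|
→ t2 |1b|6f|8e|a0|a0|e6|53|53|

RES = [ 0x1b  0x6f  0x8e  0xa0  0xa0  0xe6  0x53  0x53 ]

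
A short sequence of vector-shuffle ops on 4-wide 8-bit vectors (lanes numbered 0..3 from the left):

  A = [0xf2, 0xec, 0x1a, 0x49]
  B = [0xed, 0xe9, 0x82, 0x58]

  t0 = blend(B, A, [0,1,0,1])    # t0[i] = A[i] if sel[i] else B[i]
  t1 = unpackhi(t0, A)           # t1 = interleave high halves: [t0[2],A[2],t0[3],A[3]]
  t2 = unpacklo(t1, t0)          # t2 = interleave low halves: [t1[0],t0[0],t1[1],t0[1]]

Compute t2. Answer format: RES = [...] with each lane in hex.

→ t0 |ed|ec|82|49|
→ t1 |82|1a|49|49|
→ t2 |82|ed|1a|ec|

RES = [ 0x82  0xed  0x1a  0xec ]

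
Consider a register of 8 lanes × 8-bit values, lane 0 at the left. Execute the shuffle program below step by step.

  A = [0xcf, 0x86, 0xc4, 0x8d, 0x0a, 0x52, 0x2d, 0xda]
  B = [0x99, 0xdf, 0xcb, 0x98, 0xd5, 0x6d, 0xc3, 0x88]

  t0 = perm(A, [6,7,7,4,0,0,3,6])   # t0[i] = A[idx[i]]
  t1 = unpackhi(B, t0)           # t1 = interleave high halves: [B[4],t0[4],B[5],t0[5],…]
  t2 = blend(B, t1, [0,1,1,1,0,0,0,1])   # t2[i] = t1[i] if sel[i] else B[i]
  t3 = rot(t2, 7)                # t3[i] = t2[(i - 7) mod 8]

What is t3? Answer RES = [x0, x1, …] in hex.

  t0: 2d da da 0a cf cf 8d 2d
  t1: d5 cf 6d cf c3 8d 88 2d
  t2: 99 cf 6d cf d5 6d c3 2d
  t3: cf 6d cf d5 6d c3 2d 99

RES = [ 0xcf  0x6d  0xcf  0xd5  0x6d  0xc3  0x2d  0x99 ]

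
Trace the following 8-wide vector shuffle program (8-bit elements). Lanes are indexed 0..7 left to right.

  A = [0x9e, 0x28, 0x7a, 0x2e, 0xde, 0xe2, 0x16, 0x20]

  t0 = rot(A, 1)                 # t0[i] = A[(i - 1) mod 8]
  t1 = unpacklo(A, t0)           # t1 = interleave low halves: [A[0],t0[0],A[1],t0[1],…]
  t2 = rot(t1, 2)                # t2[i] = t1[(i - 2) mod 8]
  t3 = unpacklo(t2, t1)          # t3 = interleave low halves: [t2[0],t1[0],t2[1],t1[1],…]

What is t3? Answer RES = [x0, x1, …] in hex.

RES = [0x2e, 0x9e, 0x7a, 0x20, 0x9e, 0x28, 0x20, 0x9e]

  t0: 20 9e 28 7a 2e de e2 16
  t1: 9e 20 28 9e 7a 28 2e 7a
  t2: 2e 7a 9e 20 28 9e 7a 28
  t3: 2e 9e 7a 20 9e 28 20 9e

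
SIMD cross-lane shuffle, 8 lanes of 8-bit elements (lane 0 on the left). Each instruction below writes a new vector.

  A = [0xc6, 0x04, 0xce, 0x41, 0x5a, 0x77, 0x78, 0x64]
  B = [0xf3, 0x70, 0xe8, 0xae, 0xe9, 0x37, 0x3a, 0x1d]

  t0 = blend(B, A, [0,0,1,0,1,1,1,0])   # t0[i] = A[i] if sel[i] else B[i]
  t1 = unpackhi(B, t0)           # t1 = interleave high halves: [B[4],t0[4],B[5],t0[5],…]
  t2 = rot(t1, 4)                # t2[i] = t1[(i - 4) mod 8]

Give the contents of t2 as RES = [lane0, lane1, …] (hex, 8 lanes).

t0 = [0xf3, 0x70, 0xce, 0xae, 0x5a, 0x77, 0x78, 0x1d]
t1 = [0xe9, 0x5a, 0x37, 0x77, 0x3a, 0x78, 0x1d, 0x1d]
t2 = [0x3a, 0x78, 0x1d, 0x1d, 0xe9, 0x5a, 0x37, 0x77]

RES = [0x3a, 0x78, 0x1d, 0x1d, 0xe9, 0x5a, 0x37, 0x77]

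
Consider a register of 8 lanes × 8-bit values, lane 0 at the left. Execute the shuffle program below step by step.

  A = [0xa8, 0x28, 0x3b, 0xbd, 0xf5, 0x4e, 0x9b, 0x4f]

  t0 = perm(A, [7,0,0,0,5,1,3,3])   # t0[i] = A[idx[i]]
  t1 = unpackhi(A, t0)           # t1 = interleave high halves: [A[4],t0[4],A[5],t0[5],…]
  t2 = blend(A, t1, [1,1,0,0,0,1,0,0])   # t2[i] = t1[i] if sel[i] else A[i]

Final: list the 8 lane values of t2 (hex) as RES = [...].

→ t0 |4f|a8|a8|a8|4e|28|bd|bd|
→ t1 |f5|4e|4e|28|9b|bd|4f|bd|
→ t2 |f5|4e|3b|bd|f5|bd|9b|4f|

RES = [ 0xf5  0x4e  0x3b  0xbd  0xf5  0xbd  0x9b  0x4f ]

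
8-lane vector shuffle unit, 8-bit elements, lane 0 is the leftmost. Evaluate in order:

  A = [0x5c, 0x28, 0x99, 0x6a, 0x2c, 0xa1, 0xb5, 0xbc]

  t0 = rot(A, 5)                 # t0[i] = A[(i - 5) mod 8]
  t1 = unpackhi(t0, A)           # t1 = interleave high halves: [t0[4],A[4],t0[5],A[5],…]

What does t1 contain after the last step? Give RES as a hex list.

RES = [0xbc, 0x2c, 0x5c, 0xa1, 0x28, 0xb5, 0x99, 0xbc]

→ t0 |6a|2c|a1|b5|bc|5c|28|99|
→ t1 |bc|2c|5c|a1|28|b5|99|bc|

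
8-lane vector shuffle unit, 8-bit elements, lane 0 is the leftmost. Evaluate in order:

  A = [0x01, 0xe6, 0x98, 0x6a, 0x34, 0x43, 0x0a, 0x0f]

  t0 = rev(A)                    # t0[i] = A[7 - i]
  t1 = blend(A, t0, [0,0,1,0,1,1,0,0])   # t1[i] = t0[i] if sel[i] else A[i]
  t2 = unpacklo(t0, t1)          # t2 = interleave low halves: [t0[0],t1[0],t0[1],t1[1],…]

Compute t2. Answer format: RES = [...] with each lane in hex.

RES = [0x0f, 0x01, 0x0a, 0xe6, 0x43, 0x43, 0x34, 0x6a]

t0 = [0x0f, 0x0a, 0x43, 0x34, 0x6a, 0x98, 0xe6, 0x01]
t1 = [0x01, 0xe6, 0x43, 0x6a, 0x6a, 0x98, 0x0a, 0x0f]
t2 = [0x0f, 0x01, 0x0a, 0xe6, 0x43, 0x43, 0x34, 0x6a]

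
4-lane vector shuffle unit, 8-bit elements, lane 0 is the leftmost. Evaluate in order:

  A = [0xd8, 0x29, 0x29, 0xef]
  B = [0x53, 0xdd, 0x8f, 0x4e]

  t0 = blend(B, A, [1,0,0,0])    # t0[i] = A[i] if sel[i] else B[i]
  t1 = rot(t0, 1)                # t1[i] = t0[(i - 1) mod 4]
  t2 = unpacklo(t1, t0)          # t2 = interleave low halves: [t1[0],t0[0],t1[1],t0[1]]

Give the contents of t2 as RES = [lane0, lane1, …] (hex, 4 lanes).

RES = [ 0x4e  0xd8  0xd8  0xdd ]

→ t0 |d8|dd|8f|4e|
→ t1 |4e|d8|dd|8f|
→ t2 |4e|d8|d8|dd|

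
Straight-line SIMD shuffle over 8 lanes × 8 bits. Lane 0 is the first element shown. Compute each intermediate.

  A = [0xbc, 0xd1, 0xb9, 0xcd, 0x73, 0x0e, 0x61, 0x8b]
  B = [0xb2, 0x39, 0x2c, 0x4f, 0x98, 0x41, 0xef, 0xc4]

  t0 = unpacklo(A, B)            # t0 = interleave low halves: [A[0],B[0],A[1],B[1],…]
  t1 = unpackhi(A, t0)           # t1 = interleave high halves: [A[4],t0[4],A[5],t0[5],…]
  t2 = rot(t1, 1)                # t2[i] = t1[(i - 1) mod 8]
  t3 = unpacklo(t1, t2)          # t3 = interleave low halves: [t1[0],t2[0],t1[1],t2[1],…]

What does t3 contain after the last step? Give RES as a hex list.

RES = [0x73, 0x4f, 0xb9, 0x73, 0x0e, 0xb9, 0x2c, 0x0e]

→ t0 |bc|b2|d1|39|b9|2c|cd|4f|
→ t1 |73|b9|0e|2c|61|cd|8b|4f|
→ t2 |4f|73|b9|0e|2c|61|cd|8b|
→ t3 |73|4f|b9|73|0e|b9|2c|0e|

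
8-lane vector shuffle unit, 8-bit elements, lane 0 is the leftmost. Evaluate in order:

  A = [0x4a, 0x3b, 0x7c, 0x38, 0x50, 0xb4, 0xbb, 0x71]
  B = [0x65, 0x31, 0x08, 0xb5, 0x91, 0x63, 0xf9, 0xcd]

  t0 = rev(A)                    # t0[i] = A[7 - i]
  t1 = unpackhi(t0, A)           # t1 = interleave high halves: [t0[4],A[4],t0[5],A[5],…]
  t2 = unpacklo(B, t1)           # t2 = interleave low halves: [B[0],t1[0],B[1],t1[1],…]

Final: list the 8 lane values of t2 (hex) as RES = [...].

RES = [ 0x65  0x38  0x31  0x50  0x08  0x7c  0xb5  0xb4 ]

→ t0 |71|bb|b4|50|38|7c|3b|4a|
→ t1 |38|50|7c|b4|3b|bb|4a|71|
→ t2 |65|38|31|50|08|7c|b5|b4|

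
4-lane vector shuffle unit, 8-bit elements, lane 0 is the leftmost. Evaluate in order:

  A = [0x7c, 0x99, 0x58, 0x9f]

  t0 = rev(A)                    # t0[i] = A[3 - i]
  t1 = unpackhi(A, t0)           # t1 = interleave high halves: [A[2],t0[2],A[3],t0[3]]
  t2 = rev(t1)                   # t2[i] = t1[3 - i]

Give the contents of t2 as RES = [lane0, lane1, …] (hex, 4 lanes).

t0 = [0x9f, 0x58, 0x99, 0x7c]
t1 = [0x58, 0x99, 0x9f, 0x7c]
t2 = [0x7c, 0x9f, 0x99, 0x58]

RES = [ 0x7c  0x9f  0x99  0x58 ]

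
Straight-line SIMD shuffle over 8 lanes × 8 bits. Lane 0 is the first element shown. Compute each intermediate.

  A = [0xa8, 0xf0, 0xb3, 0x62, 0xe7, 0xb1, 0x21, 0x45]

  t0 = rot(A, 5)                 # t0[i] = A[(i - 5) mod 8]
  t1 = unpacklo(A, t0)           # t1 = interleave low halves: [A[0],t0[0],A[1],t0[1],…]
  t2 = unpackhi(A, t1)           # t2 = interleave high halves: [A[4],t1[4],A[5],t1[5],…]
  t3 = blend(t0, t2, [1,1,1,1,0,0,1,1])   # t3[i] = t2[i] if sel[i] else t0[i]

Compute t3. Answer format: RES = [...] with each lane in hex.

RES = [0xe7, 0xb3, 0xb1, 0xb1, 0x45, 0xa8, 0x45, 0x21]

t0 = [0x62, 0xe7, 0xb1, 0x21, 0x45, 0xa8, 0xf0, 0xb3]
t1 = [0xa8, 0x62, 0xf0, 0xe7, 0xb3, 0xb1, 0x62, 0x21]
t2 = [0xe7, 0xb3, 0xb1, 0xb1, 0x21, 0x62, 0x45, 0x21]
t3 = [0xe7, 0xb3, 0xb1, 0xb1, 0x45, 0xa8, 0x45, 0x21]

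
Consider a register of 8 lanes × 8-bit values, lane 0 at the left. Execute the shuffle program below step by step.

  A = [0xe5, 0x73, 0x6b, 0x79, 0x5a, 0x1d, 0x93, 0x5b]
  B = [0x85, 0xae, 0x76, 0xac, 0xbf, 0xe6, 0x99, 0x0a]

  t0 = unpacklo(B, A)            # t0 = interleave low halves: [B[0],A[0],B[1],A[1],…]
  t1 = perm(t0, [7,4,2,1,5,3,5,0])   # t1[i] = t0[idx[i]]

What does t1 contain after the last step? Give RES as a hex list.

→ t0 |85|e5|ae|73|76|6b|ac|79|
→ t1 |79|76|ae|e5|6b|73|6b|85|

RES = [0x79, 0x76, 0xae, 0xe5, 0x6b, 0x73, 0x6b, 0x85]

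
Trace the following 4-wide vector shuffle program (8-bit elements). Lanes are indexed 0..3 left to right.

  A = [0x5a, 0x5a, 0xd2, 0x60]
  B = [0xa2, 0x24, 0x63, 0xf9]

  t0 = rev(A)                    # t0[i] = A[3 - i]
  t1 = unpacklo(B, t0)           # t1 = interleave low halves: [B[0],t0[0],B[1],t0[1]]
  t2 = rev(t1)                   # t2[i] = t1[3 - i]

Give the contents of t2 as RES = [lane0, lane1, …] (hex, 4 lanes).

→ t0 |60|d2|5a|5a|
→ t1 |a2|60|24|d2|
→ t2 |d2|24|60|a2|

RES = [0xd2, 0x24, 0x60, 0xa2]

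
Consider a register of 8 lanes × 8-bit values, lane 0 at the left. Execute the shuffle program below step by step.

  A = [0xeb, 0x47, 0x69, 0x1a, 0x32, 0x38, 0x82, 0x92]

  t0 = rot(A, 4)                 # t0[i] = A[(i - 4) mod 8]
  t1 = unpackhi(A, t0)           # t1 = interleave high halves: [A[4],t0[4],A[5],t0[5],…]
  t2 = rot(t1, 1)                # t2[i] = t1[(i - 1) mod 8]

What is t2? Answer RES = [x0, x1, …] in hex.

RES = [0x1a, 0x32, 0xeb, 0x38, 0x47, 0x82, 0x69, 0x92]

→ t0 |32|38|82|92|eb|47|69|1a|
→ t1 |32|eb|38|47|82|69|92|1a|
→ t2 |1a|32|eb|38|47|82|69|92|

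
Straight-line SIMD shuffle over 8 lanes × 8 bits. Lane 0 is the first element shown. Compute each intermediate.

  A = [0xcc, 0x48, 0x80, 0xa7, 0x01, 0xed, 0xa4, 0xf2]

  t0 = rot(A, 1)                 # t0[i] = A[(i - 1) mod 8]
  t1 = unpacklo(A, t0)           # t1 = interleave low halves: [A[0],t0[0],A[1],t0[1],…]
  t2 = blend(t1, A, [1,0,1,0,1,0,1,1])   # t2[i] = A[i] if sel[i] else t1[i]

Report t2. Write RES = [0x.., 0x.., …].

RES = [0xcc, 0xf2, 0x80, 0xcc, 0x01, 0x48, 0xa4, 0xf2]

t0 = [0xf2, 0xcc, 0x48, 0x80, 0xa7, 0x01, 0xed, 0xa4]
t1 = [0xcc, 0xf2, 0x48, 0xcc, 0x80, 0x48, 0xa7, 0x80]
t2 = [0xcc, 0xf2, 0x80, 0xcc, 0x01, 0x48, 0xa4, 0xf2]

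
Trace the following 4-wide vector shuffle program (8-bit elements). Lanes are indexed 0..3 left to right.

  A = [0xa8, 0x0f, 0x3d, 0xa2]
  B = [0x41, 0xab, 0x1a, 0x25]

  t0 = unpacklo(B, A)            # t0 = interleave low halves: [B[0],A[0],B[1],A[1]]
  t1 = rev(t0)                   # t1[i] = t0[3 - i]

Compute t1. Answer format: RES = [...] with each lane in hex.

t0 = [0x41, 0xa8, 0xab, 0x0f]
t1 = [0x0f, 0xab, 0xa8, 0x41]

RES = [ 0x0f  0xab  0xa8  0x41 ]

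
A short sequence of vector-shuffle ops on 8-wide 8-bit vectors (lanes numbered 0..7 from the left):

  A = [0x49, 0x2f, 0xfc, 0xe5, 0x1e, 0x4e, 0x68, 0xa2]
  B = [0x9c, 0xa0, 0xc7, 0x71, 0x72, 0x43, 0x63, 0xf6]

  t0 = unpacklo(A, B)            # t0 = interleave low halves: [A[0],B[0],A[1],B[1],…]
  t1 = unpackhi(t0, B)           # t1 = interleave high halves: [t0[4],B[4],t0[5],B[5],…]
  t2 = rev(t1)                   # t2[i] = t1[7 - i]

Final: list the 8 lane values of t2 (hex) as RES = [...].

t0 = [0x49, 0x9c, 0x2f, 0xa0, 0xfc, 0xc7, 0xe5, 0x71]
t1 = [0xfc, 0x72, 0xc7, 0x43, 0xe5, 0x63, 0x71, 0xf6]
t2 = [0xf6, 0x71, 0x63, 0xe5, 0x43, 0xc7, 0x72, 0xfc]

RES = [ 0xf6  0x71  0x63  0xe5  0x43  0xc7  0x72  0xfc ]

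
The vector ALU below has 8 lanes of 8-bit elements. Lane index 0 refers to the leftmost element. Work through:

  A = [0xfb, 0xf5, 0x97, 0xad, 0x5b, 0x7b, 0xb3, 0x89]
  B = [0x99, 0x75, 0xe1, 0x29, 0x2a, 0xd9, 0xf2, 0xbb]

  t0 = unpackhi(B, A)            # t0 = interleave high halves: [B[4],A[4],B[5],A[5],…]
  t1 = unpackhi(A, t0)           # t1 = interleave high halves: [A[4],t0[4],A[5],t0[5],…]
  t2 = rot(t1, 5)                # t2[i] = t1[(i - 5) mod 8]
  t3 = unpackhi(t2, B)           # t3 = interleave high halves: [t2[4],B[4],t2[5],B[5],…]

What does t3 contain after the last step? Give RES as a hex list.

t0 = [0x2a, 0x5b, 0xd9, 0x7b, 0xf2, 0xb3, 0xbb, 0x89]
t1 = [0x5b, 0xf2, 0x7b, 0xb3, 0xb3, 0xbb, 0x89, 0x89]
t2 = [0xb3, 0xb3, 0xbb, 0x89, 0x89, 0x5b, 0xf2, 0x7b]
t3 = [0x89, 0x2a, 0x5b, 0xd9, 0xf2, 0xf2, 0x7b, 0xbb]

RES = [0x89, 0x2a, 0x5b, 0xd9, 0xf2, 0xf2, 0x7b, 0xbb]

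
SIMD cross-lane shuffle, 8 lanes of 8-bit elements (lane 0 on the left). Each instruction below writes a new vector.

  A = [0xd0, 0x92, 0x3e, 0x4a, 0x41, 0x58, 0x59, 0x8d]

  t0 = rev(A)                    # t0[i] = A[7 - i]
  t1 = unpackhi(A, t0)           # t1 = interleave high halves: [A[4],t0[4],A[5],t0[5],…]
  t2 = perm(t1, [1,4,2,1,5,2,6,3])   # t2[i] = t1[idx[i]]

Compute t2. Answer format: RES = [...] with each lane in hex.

t0 = [0x8d, 0x59, 0x58, 0x41, 0x4a, 0x3e, 0x92, 0xd0]
t1 = [0x41, 0x4a, 0x58, 0x3e, 0x59, 0x92, 0x8d, 0xd0]
t2 = [0x4a, 0x59, 0x58, 0x4a, 0x92, 0x58, 0x8d, 0x3e]

RES = [0x4a, 0x59, 0x58, 0x4a, 0x92, 0x58, 0x8d, 0x3e]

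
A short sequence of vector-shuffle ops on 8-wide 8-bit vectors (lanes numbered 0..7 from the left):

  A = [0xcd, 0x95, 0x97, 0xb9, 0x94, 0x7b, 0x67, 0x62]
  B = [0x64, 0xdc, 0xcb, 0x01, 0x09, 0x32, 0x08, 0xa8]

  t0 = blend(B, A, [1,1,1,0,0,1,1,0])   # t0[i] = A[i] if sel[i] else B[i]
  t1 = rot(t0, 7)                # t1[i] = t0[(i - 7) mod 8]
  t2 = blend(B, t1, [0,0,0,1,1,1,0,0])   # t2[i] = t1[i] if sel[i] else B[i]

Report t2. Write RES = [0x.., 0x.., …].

RES = [0x64, 0xdc, 0xcb, 0x09, 0x7b, 0x67, 0x08, 0xa8]

  t0: cd 95 97 01 09 7b 67 a8
  t1: 95 97 01 09 7b 67 a8 cd
  t2: 64 dc cb 09 7b 67 08 a8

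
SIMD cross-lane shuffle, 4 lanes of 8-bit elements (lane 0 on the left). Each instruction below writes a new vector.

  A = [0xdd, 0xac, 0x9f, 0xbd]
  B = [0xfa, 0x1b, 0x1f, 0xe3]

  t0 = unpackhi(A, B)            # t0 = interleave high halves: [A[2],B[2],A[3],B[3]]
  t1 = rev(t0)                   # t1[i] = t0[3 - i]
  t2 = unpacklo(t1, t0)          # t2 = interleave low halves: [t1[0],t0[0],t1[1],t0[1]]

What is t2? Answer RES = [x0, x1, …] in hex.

RES = [ 0xe3  0x9f  0xbd  0x1f ]

→ t0 |9f|1f|bd|e3|
→ t1 |e3|bd|1f|9f|
→ t2 |e3|9f|bd|1f|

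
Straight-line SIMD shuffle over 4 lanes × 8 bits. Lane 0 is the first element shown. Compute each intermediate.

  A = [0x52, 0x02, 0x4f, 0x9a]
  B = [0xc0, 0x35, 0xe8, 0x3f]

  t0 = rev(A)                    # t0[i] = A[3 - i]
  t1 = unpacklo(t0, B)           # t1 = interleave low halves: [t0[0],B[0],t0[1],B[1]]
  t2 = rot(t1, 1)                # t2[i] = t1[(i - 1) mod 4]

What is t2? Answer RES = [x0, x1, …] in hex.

RES = [ 0x35  0x9a  0xc0  0x4f ]

→ t0 |9a|4f|02|52|
→ t1 |9a|c0|4f|35|
→ t2 |35|9a|c0|4f|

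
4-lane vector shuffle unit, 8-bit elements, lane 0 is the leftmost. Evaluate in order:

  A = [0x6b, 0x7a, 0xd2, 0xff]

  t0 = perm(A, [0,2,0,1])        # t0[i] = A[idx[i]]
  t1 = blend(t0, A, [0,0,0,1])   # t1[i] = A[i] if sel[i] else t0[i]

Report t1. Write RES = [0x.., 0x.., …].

RES = [ 0x6b  0xd2  0x6b  0xff ]

→ t0 |6b|d2|6b|7a|
→ t1 |6b|d2|6b|ff|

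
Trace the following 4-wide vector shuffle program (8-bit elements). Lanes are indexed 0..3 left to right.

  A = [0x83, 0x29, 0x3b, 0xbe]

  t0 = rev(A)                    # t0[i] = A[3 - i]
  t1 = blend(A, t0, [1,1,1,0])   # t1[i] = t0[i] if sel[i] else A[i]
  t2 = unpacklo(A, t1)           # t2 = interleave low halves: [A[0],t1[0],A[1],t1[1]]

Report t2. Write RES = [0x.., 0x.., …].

RES = [ 0x83  0xbe  0x29  0x3b ]

t0 = [0xbe, 0x3b, 0x29, 0x83]
t1 = [0xbe, 0x3b, 0x29, 0xbe]
t2 = [0x83, 0xbe, 0x29, 0x3b]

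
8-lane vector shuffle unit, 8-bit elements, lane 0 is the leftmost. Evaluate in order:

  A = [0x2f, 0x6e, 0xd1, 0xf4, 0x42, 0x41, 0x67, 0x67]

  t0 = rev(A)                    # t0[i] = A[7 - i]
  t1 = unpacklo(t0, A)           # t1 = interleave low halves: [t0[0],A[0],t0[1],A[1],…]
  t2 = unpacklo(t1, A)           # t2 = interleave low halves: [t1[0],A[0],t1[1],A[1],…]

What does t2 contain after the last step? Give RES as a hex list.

RES = [ 0x67  0x2f  0x2f  0x6e  0x67  0xd1  0x6e  0xf4 ]

→ t0 |67|67|41|42|f4|d1|6e|2f|
→ t1 |67|2f|67|6e|41|d1|42|f4|
→ t2 |67|2f|2f|6e|67|d1|6e|f4|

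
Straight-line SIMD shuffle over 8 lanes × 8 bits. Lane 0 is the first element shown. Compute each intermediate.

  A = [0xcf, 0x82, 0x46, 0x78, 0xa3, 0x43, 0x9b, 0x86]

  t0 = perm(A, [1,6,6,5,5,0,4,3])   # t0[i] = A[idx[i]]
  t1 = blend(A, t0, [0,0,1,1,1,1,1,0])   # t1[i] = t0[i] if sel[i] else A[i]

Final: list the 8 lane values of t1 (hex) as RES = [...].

t0 = [0x82, 0x9b, 0x9b, 0x43, 0x43, 0xcf, 0xa3, 0x78]
t1 = [0xcf, 0x82, 0x9b, 0x43, 0x43, 0xcf, 0xa3, 0x86]

RES = [0xcf, 0x82, 0x9b, 0x43, 0x43, 0xcf, 0xa3, 0x86]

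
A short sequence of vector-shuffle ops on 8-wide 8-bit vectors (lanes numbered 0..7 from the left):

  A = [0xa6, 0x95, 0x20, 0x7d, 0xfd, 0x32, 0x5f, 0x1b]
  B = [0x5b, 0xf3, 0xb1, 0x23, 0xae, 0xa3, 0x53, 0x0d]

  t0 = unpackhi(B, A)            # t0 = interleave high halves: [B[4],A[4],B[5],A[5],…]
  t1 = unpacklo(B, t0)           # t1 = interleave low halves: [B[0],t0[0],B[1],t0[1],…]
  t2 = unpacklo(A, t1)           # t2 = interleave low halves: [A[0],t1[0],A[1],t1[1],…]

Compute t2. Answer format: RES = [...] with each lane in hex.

→ t0 |ae|fd|a3|32|53|5f|0d|1b|
→ t1 |5b|ae|f3|fd|b1|a3|23|32|
→ t2 |a6|5b|95|ae|20|f3|7d|fd|

RES = [ 0xa6  0x5b  0x95  0xae  0x20  0xf3  0x7d  0xfd ]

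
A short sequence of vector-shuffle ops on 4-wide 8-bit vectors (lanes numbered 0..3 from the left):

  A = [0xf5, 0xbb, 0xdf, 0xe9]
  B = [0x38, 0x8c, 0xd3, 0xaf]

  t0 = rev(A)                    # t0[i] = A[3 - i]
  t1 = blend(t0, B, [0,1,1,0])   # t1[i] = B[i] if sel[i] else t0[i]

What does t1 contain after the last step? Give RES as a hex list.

→ t0 |e9|df|bb|f5|
→ t1 |e9|8c|d3|f5|

RES = [ 0xe9  0x8c  0xd3  0xf5 ]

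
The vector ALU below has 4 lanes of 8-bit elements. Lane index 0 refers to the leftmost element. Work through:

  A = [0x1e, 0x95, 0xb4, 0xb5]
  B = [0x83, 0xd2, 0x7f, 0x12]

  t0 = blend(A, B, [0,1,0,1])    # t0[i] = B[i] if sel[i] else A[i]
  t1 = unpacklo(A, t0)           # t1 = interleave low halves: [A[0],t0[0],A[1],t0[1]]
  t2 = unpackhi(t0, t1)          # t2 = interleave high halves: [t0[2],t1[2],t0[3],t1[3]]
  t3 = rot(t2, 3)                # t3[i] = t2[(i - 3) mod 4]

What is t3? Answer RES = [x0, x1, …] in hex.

t0 = [0x1e, 0xd2, 0xb4, 0x12]
t1 = [0x1e, 0x1e, 0x95, 0xd2]
t2 = [0xb4, 0x95, 0x12, 0xd2]
t3 = [0x95, 0x12, 0xd2, 0xb4]

RES = [ 0x95  0x12  0xd2  0xb4 ]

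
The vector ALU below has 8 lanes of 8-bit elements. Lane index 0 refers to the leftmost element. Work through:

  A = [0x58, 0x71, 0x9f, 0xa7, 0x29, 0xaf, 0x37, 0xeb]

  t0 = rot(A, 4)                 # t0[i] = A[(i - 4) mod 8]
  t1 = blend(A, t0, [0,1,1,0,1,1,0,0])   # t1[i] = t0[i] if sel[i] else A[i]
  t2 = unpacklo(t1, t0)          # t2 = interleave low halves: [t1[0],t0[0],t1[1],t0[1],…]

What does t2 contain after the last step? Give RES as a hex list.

RES = [ 0x58  0x29  0xaf  0xaf  0x37  0x37  0xa7  0xeb ]

  t0: 29 af 37 eb 58 71 9f a7
  t1: 58 af 37 a7 58 71 37 eb
  t2: 58 29 af af 37 37 a7 eb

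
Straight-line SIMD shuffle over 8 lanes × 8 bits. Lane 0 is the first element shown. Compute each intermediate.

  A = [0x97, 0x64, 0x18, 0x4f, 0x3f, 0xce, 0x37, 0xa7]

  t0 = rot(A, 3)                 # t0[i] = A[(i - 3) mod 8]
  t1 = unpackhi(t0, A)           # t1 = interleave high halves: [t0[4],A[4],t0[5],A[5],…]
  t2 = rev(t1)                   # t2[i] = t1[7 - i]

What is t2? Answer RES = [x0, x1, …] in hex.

→ t0 |ce|37|a7|97|64|18|4f|3f|
→ t1 |64|3f|18|ce|4f|37|3f|a7|
→ t2 |a7|3f|37|4f|ce|18|3f|64|

RES = [ 0xa7  0x3f  0x37  0x4f  0xce  0x18  0x3f  0x64 ]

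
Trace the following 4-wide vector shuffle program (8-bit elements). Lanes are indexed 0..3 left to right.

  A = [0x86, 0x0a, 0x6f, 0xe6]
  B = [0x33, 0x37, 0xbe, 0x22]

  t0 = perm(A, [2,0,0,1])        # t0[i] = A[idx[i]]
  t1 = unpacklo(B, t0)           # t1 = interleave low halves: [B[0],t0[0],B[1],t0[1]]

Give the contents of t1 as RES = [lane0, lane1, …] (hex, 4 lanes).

RES = [0x33, 0x6f, 0x37, 0x86]

→ t0 |6f|86|86|0a|
→ t1 |33|6f|37|86|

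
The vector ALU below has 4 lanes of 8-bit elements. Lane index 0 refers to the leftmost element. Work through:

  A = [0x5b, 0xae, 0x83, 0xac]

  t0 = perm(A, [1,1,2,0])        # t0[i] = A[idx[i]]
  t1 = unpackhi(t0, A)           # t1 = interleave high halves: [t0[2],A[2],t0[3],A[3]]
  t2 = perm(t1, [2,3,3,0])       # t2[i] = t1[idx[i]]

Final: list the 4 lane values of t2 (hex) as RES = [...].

RES = [ 0x5b  0xac  0xac  0x83 ]

→ t0 |ae|ae|83|5b|
→ t1 |83|83|5b|ac|
→ t2 |5b|ac|ac|83|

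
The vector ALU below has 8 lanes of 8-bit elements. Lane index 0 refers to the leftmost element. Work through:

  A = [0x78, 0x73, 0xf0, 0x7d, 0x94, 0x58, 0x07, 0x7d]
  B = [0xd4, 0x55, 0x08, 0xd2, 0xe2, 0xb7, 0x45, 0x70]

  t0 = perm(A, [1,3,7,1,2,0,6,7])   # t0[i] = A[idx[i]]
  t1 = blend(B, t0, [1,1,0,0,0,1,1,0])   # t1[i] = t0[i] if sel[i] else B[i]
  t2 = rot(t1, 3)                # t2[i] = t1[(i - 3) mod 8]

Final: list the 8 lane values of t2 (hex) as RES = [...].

t0 = [0x73, 0x7d, 0x7d, 0x73, 0xf0, 0x78, 0x07, 0x7d]
t1 = [0x73, 0x7d, 0x08, 0xd2, 0xe2, 0x78, 0x07, 0x70]
t2 = [0x78, 0x07, 0x70, 0x73, 0x7d, 0x08, 0xd2, 0xe2]

RES = [ 0x78  0x07  0x70  0x73  0x7d  0x08  0xd2  0xe2 ]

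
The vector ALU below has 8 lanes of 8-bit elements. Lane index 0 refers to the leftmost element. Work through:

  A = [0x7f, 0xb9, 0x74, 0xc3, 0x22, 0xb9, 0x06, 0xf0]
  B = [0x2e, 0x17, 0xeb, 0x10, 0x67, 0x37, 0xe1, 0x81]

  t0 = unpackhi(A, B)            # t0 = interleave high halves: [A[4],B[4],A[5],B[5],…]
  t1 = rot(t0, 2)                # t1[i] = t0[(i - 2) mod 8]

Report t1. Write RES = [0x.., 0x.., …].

RES = [ 0xf0  0x81  0x22  0x67  0xb9  0x37  0x06  0xe1 ]

  t0: 22 67 b9 37 06 e1 f0 81
  t1: f0 81 22 67 b9 37 06 e1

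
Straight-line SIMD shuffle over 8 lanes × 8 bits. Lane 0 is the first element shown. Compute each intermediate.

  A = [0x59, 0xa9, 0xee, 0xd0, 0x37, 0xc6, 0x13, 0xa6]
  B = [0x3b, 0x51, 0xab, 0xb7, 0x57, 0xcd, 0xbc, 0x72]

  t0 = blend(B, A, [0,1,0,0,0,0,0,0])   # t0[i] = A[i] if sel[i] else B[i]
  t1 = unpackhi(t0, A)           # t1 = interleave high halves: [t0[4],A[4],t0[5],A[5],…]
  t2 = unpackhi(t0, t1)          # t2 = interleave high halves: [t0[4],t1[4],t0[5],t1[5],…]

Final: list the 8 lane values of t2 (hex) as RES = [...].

→ t0 |3b|a9|ab|b7|57|cd|bc|72|
→ t1 |57|37|cd|c6|bc|13|72|a6|
→ t2 |57|bc|cd|13|bc|72|72|a6|

RES = [ 0x57  0xbc  0xcd  0x13  0xbc  0x72  0x72  0xa6 ]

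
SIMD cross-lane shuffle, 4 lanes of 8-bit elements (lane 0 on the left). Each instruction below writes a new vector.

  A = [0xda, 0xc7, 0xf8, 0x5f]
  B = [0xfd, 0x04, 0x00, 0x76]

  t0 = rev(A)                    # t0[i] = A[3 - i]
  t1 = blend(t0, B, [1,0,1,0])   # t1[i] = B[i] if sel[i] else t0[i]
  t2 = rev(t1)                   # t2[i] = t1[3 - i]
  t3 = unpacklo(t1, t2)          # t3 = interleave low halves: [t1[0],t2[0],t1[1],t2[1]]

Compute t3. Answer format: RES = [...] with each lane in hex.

RES = [0xfd, 0xda, 0xf8, 0x00]

→ t0 |5f|f8|c7|da|
→ t1 |fd|f8|00|da|
→ t2 |da|00|f8|fd|
→ t3 |fd|da|f8|00|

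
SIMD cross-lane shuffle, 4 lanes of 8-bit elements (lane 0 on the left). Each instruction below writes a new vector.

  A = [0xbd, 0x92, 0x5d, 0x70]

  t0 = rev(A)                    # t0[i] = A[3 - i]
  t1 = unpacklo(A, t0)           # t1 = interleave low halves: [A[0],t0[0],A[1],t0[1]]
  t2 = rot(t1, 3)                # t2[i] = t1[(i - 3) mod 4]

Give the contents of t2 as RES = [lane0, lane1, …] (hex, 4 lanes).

t0 = [0x70, 0x5d, 0x92, 0xbd]
t1 = [0xbd, 0x70, 0x92, 0x5d]
t2 = [0x70, 0x92, 0x5d, 0xbd]

RES = [0x70, 0x92, 0x5d, 0xbd]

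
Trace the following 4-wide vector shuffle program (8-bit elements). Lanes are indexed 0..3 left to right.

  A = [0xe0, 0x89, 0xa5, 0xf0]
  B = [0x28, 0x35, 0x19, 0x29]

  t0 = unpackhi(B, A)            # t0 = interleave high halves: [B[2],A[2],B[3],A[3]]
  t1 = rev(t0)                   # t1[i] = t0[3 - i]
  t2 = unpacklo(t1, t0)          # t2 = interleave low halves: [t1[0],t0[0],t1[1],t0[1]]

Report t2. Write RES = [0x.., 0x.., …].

RES = [0xf0, 0x19, 0x29, 0xa5]

→ t0 |19|a5|29|f0|
→ t1 |f0|29|a5|19|
→ t2 |f0|19|29|a5|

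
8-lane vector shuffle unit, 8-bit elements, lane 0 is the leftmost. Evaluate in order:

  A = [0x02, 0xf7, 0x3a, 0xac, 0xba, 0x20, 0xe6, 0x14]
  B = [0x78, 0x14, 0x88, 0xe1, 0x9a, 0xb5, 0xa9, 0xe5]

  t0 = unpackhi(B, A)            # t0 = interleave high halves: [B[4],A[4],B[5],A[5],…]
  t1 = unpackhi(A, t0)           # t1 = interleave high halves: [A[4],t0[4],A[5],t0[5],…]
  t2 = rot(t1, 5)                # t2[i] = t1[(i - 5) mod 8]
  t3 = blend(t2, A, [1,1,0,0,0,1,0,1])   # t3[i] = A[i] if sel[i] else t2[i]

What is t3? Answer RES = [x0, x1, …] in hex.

→ t0 |9a|ba|b5|20|a9|e6|e5|14|
→ t1 |ba|a9|20|e6|e6|e5|14|14|
→ t2 |e6|e6|e5|14|14|ba|a9|20|
→ t3 |02|f7|e5|14|14|20|a9|14|

RES = [ 0x02  0xf7  0xe5  0x14  0x14  0x20  0xa9  0x14 ]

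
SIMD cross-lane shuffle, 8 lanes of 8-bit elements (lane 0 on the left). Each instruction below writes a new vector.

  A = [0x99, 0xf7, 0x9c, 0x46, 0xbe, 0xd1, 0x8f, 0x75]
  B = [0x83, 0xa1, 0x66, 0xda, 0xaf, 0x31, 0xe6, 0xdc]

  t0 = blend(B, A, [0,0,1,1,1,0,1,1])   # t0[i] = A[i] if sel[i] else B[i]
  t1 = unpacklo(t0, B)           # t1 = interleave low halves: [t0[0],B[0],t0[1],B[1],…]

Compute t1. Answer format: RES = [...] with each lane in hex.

  t0: 83 a1 9c 46 be 31 8f 75
  t1: 83 83 a1 a1 9c 66 46 da

RES = [ 0x83  0x83  0xa1  0xa1  0x9c  0x66  0x46  0xda ]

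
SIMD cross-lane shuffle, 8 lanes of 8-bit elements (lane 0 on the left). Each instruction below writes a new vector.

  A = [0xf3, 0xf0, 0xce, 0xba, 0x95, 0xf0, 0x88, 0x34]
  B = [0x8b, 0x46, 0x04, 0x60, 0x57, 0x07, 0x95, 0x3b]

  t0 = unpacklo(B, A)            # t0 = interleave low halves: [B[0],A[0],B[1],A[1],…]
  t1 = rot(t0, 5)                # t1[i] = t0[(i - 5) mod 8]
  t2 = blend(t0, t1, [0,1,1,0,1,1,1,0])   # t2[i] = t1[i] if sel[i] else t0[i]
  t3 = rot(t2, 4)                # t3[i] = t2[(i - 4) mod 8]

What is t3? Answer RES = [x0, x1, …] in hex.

RES = [0xba, 0x8b, 0xf3, 0xba, 0x8b, 0x04, 0xce, 0xf0]

  t0: 8b f3 46 f0 04 ce 60 ba
  t1: f0 04 ce 60 ba 8b f3 46
  t2: 8b 04 ce f0 ba 8b f3 ba
  t3: ba 8b f3 ba 8b 04 ce f0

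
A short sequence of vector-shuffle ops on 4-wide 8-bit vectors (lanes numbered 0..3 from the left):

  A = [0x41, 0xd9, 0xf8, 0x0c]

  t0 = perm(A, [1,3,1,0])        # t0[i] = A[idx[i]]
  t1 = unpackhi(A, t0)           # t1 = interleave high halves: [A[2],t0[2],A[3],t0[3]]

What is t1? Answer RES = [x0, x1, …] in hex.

t0 = [0xd9, 0x0c, 0xd9, 0x41]
t1 = [0xf8, 0xd9, 0x0c, 0x41]

RES = [0xf8, 0xd9, 0x0c, 0x41]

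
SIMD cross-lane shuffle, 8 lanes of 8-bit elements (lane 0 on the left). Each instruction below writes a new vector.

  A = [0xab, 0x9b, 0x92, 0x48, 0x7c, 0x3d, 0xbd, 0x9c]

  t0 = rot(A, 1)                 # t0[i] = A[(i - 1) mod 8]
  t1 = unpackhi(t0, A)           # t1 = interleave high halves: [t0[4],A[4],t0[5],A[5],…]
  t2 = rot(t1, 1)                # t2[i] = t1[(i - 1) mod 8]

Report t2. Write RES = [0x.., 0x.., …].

t0 = [0x9c, 0xab, 0x9b, 0x92, 0x48, 0x7c, 0x3d, 0xbd]
t1 = [0x48, 0x7c, 0x7c, 0x3d, 0x3d, 0xbd, 0xbd, 0x9c]
t2 = [0x9c, 0x48, 0x7c, 0x7c, 0x3d, 0x3d, 0xbd, 0xbd]

RES = [0x9c, 0x48, 0x7c, 0x7c, 0x3d, 0x3d, 0xbd, 0xbd]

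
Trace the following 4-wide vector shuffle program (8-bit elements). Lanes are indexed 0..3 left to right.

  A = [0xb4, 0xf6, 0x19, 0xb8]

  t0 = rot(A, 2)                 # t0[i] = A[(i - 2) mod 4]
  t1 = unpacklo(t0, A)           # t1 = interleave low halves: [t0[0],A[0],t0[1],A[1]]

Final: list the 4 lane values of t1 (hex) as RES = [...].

t0 = [0x19, 0xb8, 0xb4, 0xf6]
t1 = [0x19, 0xb4, 0xb8, 0xf6]

RES = [0x19, 0xb4, 0xb8, 0xf6]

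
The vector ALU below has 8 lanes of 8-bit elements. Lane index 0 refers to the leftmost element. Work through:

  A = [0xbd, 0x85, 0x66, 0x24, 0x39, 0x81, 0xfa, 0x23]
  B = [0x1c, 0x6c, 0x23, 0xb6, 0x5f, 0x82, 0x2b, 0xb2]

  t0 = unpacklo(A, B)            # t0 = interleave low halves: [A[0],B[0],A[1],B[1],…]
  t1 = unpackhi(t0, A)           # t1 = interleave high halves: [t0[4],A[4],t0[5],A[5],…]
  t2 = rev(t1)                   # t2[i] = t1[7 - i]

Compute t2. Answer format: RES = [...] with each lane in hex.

RES = [0x23, 0xb6, 0xfa, 0x24, 0x81, 0x23, 0x39, 0x66]

  t0: bd 1c 85 6c 66 23 24 b6
  t1: 66 39 23 81 24 fa b6 23
  t2: 23 b6 fa 24 81 23 39 66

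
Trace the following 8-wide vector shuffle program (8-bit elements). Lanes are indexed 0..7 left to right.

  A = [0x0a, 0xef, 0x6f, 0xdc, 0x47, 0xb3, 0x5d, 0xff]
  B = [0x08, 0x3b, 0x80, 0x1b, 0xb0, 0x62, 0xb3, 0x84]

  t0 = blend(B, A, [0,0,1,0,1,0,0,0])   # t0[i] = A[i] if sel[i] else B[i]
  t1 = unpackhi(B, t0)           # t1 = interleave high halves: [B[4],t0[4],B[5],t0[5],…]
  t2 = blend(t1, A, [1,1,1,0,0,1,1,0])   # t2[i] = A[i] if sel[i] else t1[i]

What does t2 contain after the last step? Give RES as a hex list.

  t0: 08 3b 6f 1b 47 62 b3 84
  t1: b0 47 62 62 b3 b3 84 84
  t2: 0a ef 6f 62 b3 b3 5d 84

RES = [0x0a, 0xef, 0x6f, 0x62, 0xb3, 0xb3, 0x5d, 0x84]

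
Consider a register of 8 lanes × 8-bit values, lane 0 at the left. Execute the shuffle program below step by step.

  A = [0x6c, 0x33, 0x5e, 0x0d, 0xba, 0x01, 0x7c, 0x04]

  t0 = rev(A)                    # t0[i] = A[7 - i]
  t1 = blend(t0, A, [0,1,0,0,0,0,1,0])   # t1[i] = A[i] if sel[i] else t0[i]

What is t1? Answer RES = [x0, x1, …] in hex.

RES = [0x04, 0x33, 0x01, 0xba, 0x0d, 0x5e, 0x7c, 0x6c]

t0 = [0x04, 0x7c, 0x01, 0xba, 0x0d, 0x5e, 0x33, 0x6c]
t1 = [0x04, 0x33, 0x01, 0xba, 0x0d, 0x5e, 0x7c, 0x6c]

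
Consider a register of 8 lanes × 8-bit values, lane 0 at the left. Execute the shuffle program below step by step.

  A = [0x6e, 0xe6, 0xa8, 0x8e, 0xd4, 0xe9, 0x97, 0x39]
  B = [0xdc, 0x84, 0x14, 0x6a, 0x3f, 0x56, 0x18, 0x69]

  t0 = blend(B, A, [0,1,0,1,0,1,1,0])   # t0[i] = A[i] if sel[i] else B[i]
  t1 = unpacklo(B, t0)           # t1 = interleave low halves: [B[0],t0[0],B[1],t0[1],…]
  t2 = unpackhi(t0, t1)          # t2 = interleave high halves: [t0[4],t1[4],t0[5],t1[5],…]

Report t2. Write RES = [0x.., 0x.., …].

  t0: dc e6 14 8e 3f e9 97 69
  t1: dc dc 84 e6 14 14 6a 8e
  t2: 3f 14 e9 14 97 6a 69 8e

RES = [0x3f, 0x14, 0xe9, 0x14, 0x97, 0x6a, 0x69, 0x8e]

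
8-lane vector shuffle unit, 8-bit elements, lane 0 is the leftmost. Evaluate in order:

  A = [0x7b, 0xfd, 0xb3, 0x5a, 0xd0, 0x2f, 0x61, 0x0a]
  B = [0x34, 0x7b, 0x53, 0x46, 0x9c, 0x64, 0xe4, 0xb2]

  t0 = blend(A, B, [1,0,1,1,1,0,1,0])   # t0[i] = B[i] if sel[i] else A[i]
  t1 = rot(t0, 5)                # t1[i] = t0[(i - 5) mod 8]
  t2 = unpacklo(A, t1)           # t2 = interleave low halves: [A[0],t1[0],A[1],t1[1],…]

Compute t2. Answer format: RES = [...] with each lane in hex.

RES = [ 0x7b  0x46  0xfd  0x9c  0xb3  0x2f  0x5a  0xe4 ]

  t0: 34 fd 53 46 9c 2f e4 0a
  t1: 46 9c 2f e4 0a 34 fd 53
  t2: 7b 46 fd 9c b3 2f 5a e4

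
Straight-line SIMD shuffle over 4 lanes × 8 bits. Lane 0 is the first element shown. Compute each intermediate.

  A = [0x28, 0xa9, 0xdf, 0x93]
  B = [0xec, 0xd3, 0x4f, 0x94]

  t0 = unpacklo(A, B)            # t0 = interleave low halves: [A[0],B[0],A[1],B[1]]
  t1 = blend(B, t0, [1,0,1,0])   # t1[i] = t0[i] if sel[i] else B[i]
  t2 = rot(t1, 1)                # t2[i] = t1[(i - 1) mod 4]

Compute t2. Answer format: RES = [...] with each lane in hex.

RES = [ 0x94  0x28  0xd3  0xa9 ]

t0 = [0x28, 0xec, 0xa9, 0xd3]
t1 = [0x28, 0xd3, 0xa9, 0x94]
t2 = [0x94, 0x28, 0xd3, 0xa9]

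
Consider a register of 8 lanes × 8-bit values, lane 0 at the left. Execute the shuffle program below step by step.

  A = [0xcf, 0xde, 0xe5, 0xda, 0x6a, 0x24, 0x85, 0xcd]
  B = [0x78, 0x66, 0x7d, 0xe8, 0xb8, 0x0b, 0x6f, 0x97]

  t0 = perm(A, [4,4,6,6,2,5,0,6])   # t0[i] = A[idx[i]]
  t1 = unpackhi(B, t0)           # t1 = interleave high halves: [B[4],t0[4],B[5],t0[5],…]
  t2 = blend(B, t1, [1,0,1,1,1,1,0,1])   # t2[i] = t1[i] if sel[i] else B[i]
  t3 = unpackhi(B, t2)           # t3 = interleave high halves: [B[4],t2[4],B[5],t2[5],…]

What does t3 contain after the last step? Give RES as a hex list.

RES = [0xb8, 0x6f, 0x0b, 0xcf, 0x6f, 0x6f, 0x97, 0x85]

→ t0 |6a|6a|85|85|e5|24|cf|85|
→ t1 |b8|e5|0b|24|6f|cf|97|85|
→ t2 |b8|66|0b|24|6f|cf|6f|85|
→ t3 |b8|6f|0b|cf|6f|6f|97|85|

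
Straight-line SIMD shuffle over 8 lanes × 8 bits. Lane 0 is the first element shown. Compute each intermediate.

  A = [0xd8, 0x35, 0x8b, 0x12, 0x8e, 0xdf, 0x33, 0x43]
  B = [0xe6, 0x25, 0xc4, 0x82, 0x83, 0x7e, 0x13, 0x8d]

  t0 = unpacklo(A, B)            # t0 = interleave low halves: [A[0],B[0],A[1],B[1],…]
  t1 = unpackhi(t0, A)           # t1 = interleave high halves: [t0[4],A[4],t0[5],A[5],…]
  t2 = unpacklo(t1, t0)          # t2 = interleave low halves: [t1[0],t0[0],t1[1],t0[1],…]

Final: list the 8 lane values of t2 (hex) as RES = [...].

RES = [0x8b, 0xd8, 0x8e, 0xe6, 0xc4, 0x35, 0xdf, 0x25]

→ t0 |d8|e6|35|25|8b|c4|12|82|
→ t1 |8b|8e|c4|df|12|33|82|43|
→ t2 |8b|d8|8e|e6|c4|35|df|25|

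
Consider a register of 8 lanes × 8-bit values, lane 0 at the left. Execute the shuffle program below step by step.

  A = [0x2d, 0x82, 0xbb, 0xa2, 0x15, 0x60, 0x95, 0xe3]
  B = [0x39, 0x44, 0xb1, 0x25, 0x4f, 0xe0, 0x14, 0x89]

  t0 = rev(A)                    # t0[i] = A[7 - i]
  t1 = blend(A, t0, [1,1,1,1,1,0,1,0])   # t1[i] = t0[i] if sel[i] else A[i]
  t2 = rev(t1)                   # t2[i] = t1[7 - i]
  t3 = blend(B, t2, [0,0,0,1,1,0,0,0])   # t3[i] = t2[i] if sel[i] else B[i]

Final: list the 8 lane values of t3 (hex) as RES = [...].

RES = [0x39, 0x44, 0xb1, 0xa2, 0x15, 0xe0, 0x14, 0x89]

  t0: e3 95 60 15 a2 bb 82 2d
  t1: e3 95 60 15 a2 60 82 e3
  t2: e3 82 60 a2 15 60 95 e3
  t3: 39 44 b1 a2 15 e0 14 89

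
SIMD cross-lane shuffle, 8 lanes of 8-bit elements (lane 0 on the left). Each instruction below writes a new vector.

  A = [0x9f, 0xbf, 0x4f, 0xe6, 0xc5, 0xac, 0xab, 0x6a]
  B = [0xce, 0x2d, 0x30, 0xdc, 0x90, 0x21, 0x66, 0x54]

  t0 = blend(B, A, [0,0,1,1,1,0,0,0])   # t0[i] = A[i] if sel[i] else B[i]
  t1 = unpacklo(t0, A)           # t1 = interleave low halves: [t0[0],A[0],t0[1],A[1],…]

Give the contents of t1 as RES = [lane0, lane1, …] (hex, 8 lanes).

RES = [0xce, 0x9f, 0x2d, 0xbf, 0x4f, 0x4f, 0xe6, 0xe6]

  t0: ce 2d 4f e6 c5 21 66 54
  t1: ce 9f 2d bf 4f 4f e6 e6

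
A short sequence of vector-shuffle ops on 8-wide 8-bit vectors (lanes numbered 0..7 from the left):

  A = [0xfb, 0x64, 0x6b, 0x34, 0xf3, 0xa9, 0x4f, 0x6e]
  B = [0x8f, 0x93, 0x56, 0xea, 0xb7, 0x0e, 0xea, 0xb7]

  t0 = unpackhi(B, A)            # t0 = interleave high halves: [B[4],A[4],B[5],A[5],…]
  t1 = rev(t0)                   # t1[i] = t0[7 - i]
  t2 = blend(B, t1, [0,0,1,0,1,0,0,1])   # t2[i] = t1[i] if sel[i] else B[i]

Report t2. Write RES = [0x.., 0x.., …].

RES = [0x8f, 0x93, 0x4f, 0xea, 0xa9, 0x0e, 0xea, 0xb7]

  t0: b7 f3 0e a9 ea 4f b7 6e
  t1: 6e b7 4f ea a9 0e f3 b7
  t2: 8f 93 4f ea a9 0e ea b7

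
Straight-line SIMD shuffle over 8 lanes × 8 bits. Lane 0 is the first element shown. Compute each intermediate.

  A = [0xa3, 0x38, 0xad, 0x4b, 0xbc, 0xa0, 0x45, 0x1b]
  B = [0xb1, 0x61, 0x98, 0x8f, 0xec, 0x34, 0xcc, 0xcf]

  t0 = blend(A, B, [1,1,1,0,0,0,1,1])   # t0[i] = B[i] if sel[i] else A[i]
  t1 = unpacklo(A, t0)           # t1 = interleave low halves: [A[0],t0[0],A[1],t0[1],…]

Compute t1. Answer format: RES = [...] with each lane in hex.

RES = [ 0xa3  0xb1  0x38  0x61  0xad  0x98  0x4b  0x4b ]

  t0: b1 61 98 4b bc a0 cc cf
  t1: a3 b1 38 61 ad 98 4b 4b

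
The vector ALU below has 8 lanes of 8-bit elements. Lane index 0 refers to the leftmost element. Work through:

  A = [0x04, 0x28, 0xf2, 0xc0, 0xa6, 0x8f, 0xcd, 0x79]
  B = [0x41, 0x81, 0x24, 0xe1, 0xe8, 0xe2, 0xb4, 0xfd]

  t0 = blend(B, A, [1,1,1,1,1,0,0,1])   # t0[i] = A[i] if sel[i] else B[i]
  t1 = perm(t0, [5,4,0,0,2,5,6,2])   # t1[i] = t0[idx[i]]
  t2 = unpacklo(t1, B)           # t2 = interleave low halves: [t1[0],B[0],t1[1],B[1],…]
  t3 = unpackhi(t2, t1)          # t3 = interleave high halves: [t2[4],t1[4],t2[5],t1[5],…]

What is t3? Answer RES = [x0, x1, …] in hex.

RES = [0x04, 0xf2, 0x24, 0xe2, 0x04, 0xb4, 0xe1, 0xf2]

→ t0 |04|28|f2|c0|a6|e2|b4|79|
→ t1 |e2|a6|04|04|f2|e2|b4|f2|
→ t2 |e2|41|a6|81|04|24|04|e1|
→ t3 |04|f2|24|e2|04|b4|e1|f2|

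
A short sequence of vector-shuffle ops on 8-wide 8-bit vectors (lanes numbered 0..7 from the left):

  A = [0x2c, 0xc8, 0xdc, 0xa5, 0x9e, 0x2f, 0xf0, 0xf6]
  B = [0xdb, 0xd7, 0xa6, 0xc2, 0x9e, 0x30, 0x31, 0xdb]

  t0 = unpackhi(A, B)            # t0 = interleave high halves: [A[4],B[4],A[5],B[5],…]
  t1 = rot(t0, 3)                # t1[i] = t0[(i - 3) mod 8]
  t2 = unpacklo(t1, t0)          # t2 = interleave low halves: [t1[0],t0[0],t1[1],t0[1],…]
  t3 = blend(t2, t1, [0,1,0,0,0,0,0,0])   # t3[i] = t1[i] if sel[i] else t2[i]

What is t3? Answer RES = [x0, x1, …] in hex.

t0 = [0x9e, 0x9e, 0x2f, 0x30, 0xf0, 0x31, 0xf6, 0xdb]
t1 = [0x31, 0xf6, 0xdb, 0x9e, 0x9e, 0x2f, 0x30, 0xf0]
t2 = [0x31, 0x9e, 0xf6, 0x9e, 0xdb, 0x2f, 0x9e, 0x30]
t3 = [0x31, 0xf6, 0xf6, 0x9e, 0xdb, 0x2f, 0x9e, 0x30]

RES = [0x31, 0xf6, 0xf6, 0x9e, 0xdb, 0x2f, 0x9e, 0x30]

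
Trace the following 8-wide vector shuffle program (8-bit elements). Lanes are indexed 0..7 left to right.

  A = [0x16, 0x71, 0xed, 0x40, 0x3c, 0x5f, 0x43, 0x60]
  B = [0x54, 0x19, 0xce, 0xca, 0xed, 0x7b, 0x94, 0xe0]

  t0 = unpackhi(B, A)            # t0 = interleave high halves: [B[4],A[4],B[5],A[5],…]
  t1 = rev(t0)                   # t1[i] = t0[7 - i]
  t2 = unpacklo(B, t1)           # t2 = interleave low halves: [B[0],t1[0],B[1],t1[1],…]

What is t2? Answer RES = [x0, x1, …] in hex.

→ t0 |ed|3c|7b|5f|94|43|e0|60|
→ t1 |60|e0|43|94|5f|7b|3c|ed|
→ t2 |54|60|19|e0|ce|43|ca|94|

RES = [0x54, 0x60, 0x19, 0xe0, 0xce, 0x43, 0xca, 0x94]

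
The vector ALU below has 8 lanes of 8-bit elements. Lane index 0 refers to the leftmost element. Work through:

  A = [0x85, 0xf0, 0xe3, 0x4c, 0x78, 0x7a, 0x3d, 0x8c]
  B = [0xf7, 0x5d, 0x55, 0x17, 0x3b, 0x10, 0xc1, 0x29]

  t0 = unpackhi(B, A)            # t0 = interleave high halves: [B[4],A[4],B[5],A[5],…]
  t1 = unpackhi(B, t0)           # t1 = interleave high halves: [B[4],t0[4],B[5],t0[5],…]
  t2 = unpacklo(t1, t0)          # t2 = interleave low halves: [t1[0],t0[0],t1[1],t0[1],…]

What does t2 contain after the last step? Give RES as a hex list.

RES = [ 0x3b  0x3b  0xc1  0x78  0x10  0x10  0x3d  0x7a ]

→ t0 |3b|78|10|7a|c1|3d|29|8c|
→ t1 |3b|c1|10|3d|c1|29|29|8c|
→ t2 |3b|3b|c1|78|10|10|3d|7a|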